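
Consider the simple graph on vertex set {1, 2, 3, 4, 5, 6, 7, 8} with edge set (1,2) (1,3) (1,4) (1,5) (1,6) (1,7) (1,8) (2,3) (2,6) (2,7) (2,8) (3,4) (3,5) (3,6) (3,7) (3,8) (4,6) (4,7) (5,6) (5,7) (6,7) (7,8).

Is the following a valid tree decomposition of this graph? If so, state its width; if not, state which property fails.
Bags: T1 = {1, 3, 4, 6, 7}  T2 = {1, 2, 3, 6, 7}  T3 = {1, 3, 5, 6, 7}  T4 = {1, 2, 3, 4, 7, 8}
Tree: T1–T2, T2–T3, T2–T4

No — bags containing vertex 4 are not connected in the tree.

A tree decomposition must satisfy three properties: every vertex lies in some bag; for every edge, both endpoints lie together in some bag; and for every vertex, the bags containing it form a connected subtree. Here bags containing vertex 4 are not connected in the tree, so the decomposition is invalid.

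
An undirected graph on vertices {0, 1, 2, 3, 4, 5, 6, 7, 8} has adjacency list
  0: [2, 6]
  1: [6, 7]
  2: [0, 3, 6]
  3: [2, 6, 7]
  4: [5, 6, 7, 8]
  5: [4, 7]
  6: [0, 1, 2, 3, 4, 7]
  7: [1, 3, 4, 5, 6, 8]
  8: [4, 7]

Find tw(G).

2

A width-2 tree decomposition is:
Bags: B1 = {4, 6, 7}  B2 = {3, 6, 7}  B3 = {1, 6, 7}  B4 = {4, 5, 7}  B5 = {4, 7, 8}  B6 = {2, 3, 6}  B7 = {0, 2, 6}
Tree: B1–B2, B2–B3, B1–B4, B1–B5, B2–B6, B6–B7
Every bag has size at most 3, so the width is 3 − 1 = 2 and tw(G) ≤ 2. For the lower bound, the 3 vertices {4, 7, 8} are pairwise adjacent, and any tree decomposition puts a clique entirely inside one bag — forcing width ≥ 2. Combining the bounds, tw(G) = 2.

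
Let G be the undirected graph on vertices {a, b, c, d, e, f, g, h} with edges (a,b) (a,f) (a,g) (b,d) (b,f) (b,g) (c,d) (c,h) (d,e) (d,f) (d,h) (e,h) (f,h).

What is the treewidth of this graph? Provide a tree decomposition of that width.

Treewidth 2.
One optimal decomposition is:
Bags: B1 = {c, d, h}  B2 = {d, f, h}  B3 = {b, d, f}  B4 = {d, e, h}  B5 = {a, b, f}  B6 = {a, b, g}
Tree: B1–B2, B2–B3, B2–B4, B3–B5, B5–B6

The largest bag has 3 vertices, giving width 2; this decomposition certifies tw(G) ≤ 2. Conversely, {d, e, h} is a clique of size 3, and the vertices of any clique must share a bag in every tree decomposition; so some bag has ≥ 3 vertices and tw(G) ≥ 2. Therefore the treewidth is 2.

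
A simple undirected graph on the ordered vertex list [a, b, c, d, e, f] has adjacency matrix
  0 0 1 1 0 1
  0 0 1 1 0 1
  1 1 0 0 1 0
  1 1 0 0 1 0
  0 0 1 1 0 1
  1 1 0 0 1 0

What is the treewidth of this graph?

A width-3 tree decomposition is:
Bags: B1 = {a, b, c, e}  B2 = {a, b, d, e}  B3 = {a, b, e, f}
Tree: B1–B2, B2–B3
The largest bag has 4 vertices, giving width 3; this decomposition certifies tw(G) ≤ 3. For the lower bound: the 4 vertex sets {a,c}, {d,e}, {b}, {f} are disjoint, each induces a connected subgraph, and every pair is joined by at least one edge of G. Contracting each set to a single vertex therefore yields K_{4} as a minor, and since treewidth is minor-monotone, tw(G) ≥ tw(K_{4}) = 3. Hence tw(G) = 3 exactly.

3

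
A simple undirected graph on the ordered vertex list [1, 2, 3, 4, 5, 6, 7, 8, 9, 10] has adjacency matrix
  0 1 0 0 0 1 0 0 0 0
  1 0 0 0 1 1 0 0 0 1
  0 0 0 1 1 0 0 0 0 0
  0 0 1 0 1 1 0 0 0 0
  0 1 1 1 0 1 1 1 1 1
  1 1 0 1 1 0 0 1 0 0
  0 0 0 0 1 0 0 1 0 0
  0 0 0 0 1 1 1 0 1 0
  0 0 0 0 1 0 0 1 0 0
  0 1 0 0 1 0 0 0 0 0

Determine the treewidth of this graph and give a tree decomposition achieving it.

The largest bag has 3 vertices, giving width 2; this decomposition certifies tw(G) ≤ 2. Conversely, {1, 2, 6} is a clique of size 3, and the vertices of any clique must share a bag in every tree decomposition; so some bag has ≥ 3 vertices and tw(G) ≥ 2. Hence tw(G) = 2 exactly.

Treewidth 2.
One optimal decomposition is:
Bags: B1 = {5, 6, 8}  B2 = {4, 5, 6}  B3 = {5, 7, 8}  B4 = {5, 8, 9}  B5 = {2, 5, 6}  B6 = {1, 2, 6}  B7 = {2, 5, 10}  B8 = {3, 4, 5}
Tree: B1–B2, B1–B3, B3–B4, B2–B5, B5–B6, B5–B7, B2–B8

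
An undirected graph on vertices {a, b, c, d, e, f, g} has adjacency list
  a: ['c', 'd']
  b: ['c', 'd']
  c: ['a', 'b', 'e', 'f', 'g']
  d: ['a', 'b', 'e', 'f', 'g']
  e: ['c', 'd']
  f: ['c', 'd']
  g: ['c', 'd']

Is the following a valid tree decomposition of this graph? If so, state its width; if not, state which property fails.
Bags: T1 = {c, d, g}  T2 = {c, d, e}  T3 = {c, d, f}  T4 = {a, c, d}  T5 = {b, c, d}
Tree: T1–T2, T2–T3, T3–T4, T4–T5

Vertex coverage: the bags together contain {a, b, c, d, e, f, g}, the full vertex set. Edge coverage: each edge of G has both endpoints in at least one bag. Running intersection: for every vertex, the bags containing it form a connected subtree. All three properties hold, so this is a valid tree decomposition of width max|bag| − 1 = 2, and hence tw(G) ≤ 2.

Yes; width 2.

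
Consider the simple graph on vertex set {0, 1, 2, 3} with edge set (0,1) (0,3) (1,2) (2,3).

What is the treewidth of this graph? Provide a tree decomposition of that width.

Treewidth 2.
Bags: B1 = {0, 2, 3}  B2 = {0, 1, 2}
Tree: B1–B2

Every bag has size at most 3, so the width is 3 − 1 = 2 and tw(G) ≤ 2. For the lower bound, G contains the cycle 2–3–0–1–2, so G is not a forest; only forests have treewidth ≤ 1, hence tw(G) ≥ 2. The upper and lower bounds meet at 2, so that is the treewidth.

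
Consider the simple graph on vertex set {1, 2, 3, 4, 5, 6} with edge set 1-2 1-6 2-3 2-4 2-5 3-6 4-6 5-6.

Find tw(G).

2

A width-2 tree decomposition is:
Bags: B1 = {2, 4, 6}  B2 = {2, 3, 6}  B3 = {2, 5, 6}  B4 = {1, 2, 6}
Tree: B1–B2, B2–B3, B3–B4
The largest bag has 3 vertices, giving width 2; this decomposition certifies tw(G) ≤ 2. Since 4–2–3–6–4 is a cycle in G, G is not acyclic. Forests are exactly the graphs of treewidth ≤ 1, so tw(G) ≥ 2. Combining the bounds, tw(G) = 2.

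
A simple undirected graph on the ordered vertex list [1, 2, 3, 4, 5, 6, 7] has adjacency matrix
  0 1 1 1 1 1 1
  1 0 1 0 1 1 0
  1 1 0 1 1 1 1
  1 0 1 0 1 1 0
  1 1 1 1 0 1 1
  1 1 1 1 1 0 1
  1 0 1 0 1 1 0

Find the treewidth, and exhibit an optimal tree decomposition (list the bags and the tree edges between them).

Treewidth 4.
One optimal decomposition is:
Bags: B1 = {1, 3, 4, 5, 6}  B2 = {1, 3, 5, 6, 7}  B3 = {1, 2, 3, 5, 6}
Tree: B1–B2, B1–B3

Every bag has size at most 5, so the width is 5 − 1 = 4 and tw(G) ≤ 4. On the other hand G contains the 5-clique {1, 2, 3, 5, 6}. A clique must lie in a single bag of any decomposition, so no decomposition can have width below 4. Therefore the treewidth is 4.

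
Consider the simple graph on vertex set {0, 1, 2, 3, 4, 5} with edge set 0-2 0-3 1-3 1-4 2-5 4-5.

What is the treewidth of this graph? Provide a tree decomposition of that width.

Each bag holds 3 vertices, so the decomposition has width 2, which upper-bounds the treewidth. Since 1–4–5–2–0–3–1 is a cycle in G, G is not acyclic. Forests are exactly the graphs of treewidth ≤ 1, so tw(G) ≥ 2. Hence tw(G) = 2 exactly.

Treewidth 2.
One such decomposition:
Bags: B1 = {1, 4, 5}  B2 = {1, 2, 5}  B3 = {0, 1, 2}  B4 = {0, 1, 3}
Tree: B1–B2, B2–B3, B3–B4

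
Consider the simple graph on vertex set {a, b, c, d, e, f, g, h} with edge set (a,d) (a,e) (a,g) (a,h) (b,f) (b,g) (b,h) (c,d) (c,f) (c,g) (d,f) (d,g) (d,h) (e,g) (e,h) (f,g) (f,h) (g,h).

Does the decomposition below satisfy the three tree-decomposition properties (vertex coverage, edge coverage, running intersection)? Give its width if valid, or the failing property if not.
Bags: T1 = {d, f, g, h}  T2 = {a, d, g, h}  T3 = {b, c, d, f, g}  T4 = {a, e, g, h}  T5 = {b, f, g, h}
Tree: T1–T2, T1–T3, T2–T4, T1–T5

No — bags containing vertex b are not connected in the tree.

A tree decomposition must satisfy three properties: every vertex lies in some bag; for every edge, both endpoints lie together in some bag; and for every vertex, the bags containing it form a connected subtree. Here bags containing vertex b are not connected in the tree, so the decomposition is invalid.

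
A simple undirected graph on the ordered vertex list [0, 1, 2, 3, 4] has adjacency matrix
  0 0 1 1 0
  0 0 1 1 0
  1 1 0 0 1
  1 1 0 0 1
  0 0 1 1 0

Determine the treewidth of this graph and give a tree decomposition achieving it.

Treewidth 2.
Bags: B1 = {1, 2, 3}  B2 = {2, 3, 4}  B3 = {0, 2, 3}
Tree: B1–B2, B2–B3

Each bag holds 3 vertices, so the decomposition has width 2, which upper-bounds the treewidth. For the lower bound, G contains the cycle 3–1–2–4–3, so G is not a forest; only forests have treewidth ≤ 1, hence tw(G) ≥ 2. Combining the bounds, tw(G) = 2.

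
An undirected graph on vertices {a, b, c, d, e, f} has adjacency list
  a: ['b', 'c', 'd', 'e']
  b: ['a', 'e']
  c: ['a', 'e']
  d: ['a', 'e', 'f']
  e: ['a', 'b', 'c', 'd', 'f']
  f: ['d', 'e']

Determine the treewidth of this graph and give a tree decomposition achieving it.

Each bag holds 3 vertices, so the decomposition has width 2, which upper-bounds the treewidth. Conversely, {a, d, e} is a clique of size 3, and the vertices of any clique must share a bag in every tree decomposition; so some bag has ≥ 3 vertices and tw(G) ≥ 2. The upper and lower bounds meet at 2, so that is the treewidth.

Treewidth 2.
One such decomposition:
Bags: B1 = {a, d, e}  B2 = {a, c, e}  B3 = {a, b, e}  B4 = {d, e, f}
Tree: B1–B2, B2–B3, B1–B4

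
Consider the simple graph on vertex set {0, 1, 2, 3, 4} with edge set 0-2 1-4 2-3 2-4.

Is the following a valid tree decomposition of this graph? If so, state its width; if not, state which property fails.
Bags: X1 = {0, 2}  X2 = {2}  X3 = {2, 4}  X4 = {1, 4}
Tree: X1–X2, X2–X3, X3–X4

A tree decomposition must satisfy three properties: every vertex lies in some bag; for every edge, both endpoints lie together in some bag; and for every vertex, the bags containing it form a connected subtree. Here vertex 3 appears in no bag, so the decomposition is invalid.

No — vertex 3 appears in no bag.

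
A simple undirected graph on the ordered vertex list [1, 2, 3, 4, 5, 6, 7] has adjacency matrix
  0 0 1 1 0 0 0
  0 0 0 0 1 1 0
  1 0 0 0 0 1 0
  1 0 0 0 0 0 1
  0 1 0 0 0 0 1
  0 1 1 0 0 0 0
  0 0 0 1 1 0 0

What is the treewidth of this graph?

A width-2 tree decomposition is:
Bags: B1 = {1, 3, 6}  B2 = {1, 4, 6}  B3 = {4, 6, 7}  B4 = {5, 6, 7}  B5 = {2, 5, 6}
Tree: B1–B2, B2–B3, B3–B4, B4–B5
Each bag holds 3 vertices, so the decomposition has width 2, which upper-bounds the treewidth. The edges 6–3–1–4–7–5–2–6 form a cycle, so G is not a tree and its treewidth is at least 2. Therefore the treewidth is 2.

2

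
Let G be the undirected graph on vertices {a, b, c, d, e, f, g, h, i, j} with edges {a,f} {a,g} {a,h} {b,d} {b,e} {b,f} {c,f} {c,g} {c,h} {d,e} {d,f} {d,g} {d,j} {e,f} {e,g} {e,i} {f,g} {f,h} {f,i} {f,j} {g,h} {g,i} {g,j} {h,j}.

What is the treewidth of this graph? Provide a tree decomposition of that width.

Each bag holds 4 vertices, so the decomposition has width 3, which upper-bounds the treewidth. Conversely, {d, f, g, j} is a clique of size 4, and the vertices of any clique must share a bag in every tree decomposition; so some bag has ≥ 4 vertices and tw(G) ≥ 3. The upper and lower bounds meet at 3, so that is the treewidth.

Treewidth 3.
One optimal decomposition is:
Bags: B1 = {f, g, h, j}  B2 = {d, f, g, j}  B3 = {c, f, g, h}  B4 = {d, e, f, g}  B5 = {a, f, g, h}  B6 = {b, d, e, f}  B7 = {e, f, g, i}
Tree: B1–B2, B1–B3, B2–B4, B1–B5, B4–B6, B4–B7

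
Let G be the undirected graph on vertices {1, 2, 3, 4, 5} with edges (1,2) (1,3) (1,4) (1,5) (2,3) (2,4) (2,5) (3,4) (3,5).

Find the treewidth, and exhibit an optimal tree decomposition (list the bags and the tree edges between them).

Treewidth 3.
One optimal decomposition is:
Bags: B1 = {1, 2, 3, 5}  B2 = {1, 2, 3, 4}
Tree: B1–B2

Each bag holds 4 vertices, so the decomposition has width 3, which upper-bounds the treewidth. Conversely, {1, 2, 3, 4} is a clique of size 4, and the vertices of any clique must share a bag in every tree decomposition; so some bag has ≥ 4 vertices and tw(G) ≥ 3. The upper and lower bounds meet at 3, so that is the treewidth.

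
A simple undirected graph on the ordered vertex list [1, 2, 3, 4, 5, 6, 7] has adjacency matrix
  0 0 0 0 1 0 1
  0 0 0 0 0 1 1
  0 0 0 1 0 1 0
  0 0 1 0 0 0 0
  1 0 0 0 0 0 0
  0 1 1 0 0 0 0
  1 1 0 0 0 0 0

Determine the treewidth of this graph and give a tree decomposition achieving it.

Treewidth 1.
Bags: B1 = {1, 5}  B2 = {1, 7}  B3 = {2, 7}  B4 = {2, 6}  B5 = {3, 6}  B6 = {3, 4}
Tree: B1–B2, B2–B3, B3–B4, B4–B5, B5–B6

The largest bag has 2 vertices, giving width 1; this decomposition certifies tw(G) ≤ 1. G has an edge, so its treewidth is at least 1. Hence tw(G) = 1 exactly.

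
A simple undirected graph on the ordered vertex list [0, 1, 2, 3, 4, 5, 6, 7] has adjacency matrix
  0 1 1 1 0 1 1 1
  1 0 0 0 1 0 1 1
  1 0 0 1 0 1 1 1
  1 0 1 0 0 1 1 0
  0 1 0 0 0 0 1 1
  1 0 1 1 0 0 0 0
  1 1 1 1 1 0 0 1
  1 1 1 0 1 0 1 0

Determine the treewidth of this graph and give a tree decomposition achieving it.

Treewidth 3.
Bags: B1 = {0, 2, 3, 6}  B2 = {0, 2, 6, 7}  B3 = {0, 1, 6, 7}  B4 = {1, 4, 6, 7}  B5 = {0, 2, 3, 5}
Tree: B1–B2, B2–B3, B3–B4, B1–B5

Every bag has size at most 4, so the width is 4 − 1 = 3 and tw(G) ≤ 3. For the lower bound, the 4 vertices {0, 1, 6, 7} are pairwise adjacent, and any tree decomposition puts a clique entirely inside one bag — forcing width ≥ 3. The upper and lower bounds meet at 3, so that is the treewidth.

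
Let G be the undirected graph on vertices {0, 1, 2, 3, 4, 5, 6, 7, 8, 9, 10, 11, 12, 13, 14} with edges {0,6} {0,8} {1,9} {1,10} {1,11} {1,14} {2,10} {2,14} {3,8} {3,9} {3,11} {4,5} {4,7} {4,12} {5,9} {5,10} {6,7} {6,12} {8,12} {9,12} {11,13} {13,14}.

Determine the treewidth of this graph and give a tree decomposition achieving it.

Treewidth 3.
Bags: B1 = {0, 4, 6, 7}  B2 = {0, 4, 6, 12}  B3 = {0, 4, 8, 12}  B4 = {4, 5, 8, 12}  B5 = {5, 8, 9, 12}  B6 = {3, 5, 8, 9}  B7 = {3, 5, 9, 10}  B8 = {1, 3, 9, 10}  B9 = {1, 3, 10, 11}  B10 = {1, 2, 10, 11}  B11 = {1, 2, 11, 14}  B12 = {2, 11, 13, 14}
Tree: B1–B2, B2–B3, B3–B4, B4–B5, B5–B6, B6–B7, B7–B8, B8–B9, B9–B10, B10–B11, B11–B12

The largest bag has 4 vertices, giving width 3; this decomposition certifies tw(G) ≤ 3. For the lower bound: the 4 vertex sets {0,6,7}, {4}, {12}, {3,5,8,9} are disjoint, each induces a connected subgraph, and every pair is joined by at least one edge of G. Contracting each set to a single vertex therefore yields K_{4} as a minor, and since treewidth is minor-monotone, tw(G) ≥ tw(K_{4}) = 3. The upper and lower bounds meet at 3, so that is the treewidth.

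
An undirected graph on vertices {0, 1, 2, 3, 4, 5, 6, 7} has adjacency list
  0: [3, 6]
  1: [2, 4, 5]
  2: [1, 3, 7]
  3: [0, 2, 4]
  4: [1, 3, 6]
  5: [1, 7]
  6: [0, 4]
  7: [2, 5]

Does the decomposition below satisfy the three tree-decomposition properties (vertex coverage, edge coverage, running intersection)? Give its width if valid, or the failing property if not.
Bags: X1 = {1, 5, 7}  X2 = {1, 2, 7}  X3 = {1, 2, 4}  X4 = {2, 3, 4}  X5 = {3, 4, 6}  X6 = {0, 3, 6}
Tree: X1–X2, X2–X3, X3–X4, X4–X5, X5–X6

Yes; width 2.

Vertex coverage: the bags together contain {0, 1, 2, 3, 4, 5, 6, 7}, the full vertex set. Edge coverage: each edge of G has both endpoints in at least one bag. Running intersection: for every vertex, the bags containing it form a connected subtree. All three properties hold, so this is a valid tree decomposition of width max|bag| − 1 = 2, and hence tw(G) ≤ 2.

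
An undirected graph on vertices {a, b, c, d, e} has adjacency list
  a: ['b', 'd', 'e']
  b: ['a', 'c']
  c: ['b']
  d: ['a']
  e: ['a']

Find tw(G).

A width-1 tree decomposition is:
Bags: B1 = {a, e}  B2 = {a, b}  B3 = {a, d}  B4 = {b, c}
Tree: B1–B2, B1–B3, B2–B4
Each bag holds 2 vertices, so the decomposition has width 1, which upper-bounds the treewidth. Any graph with an edge has treewidth ≥ 1, and G has the edge e–a. Therefore the treewidth is 1.

1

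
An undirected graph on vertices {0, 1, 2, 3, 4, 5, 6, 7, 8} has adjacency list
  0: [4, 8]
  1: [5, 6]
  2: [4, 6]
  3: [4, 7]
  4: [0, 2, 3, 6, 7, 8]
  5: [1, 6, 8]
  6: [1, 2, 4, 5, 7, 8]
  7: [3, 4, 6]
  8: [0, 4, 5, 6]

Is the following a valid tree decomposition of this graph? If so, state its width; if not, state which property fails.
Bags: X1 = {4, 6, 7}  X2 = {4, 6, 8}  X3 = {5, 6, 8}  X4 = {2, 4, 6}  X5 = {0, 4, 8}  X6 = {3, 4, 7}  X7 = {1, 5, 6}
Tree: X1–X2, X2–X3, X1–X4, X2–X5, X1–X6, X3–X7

Every vertex of G appears in some bag (union = {0, 1, 2, 3, 4, 5, 6, 7, 8}); every edge is covered by a bag; and for each vertex v the set of bags containing v is connected in the bag tree. The decomposition is therefore valid. The largest bag has 3 vertices, so the width is 2.

Yes; width 2.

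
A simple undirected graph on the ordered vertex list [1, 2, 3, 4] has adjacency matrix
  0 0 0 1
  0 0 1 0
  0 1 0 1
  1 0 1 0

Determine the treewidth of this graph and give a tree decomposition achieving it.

Treewidth 1.
One such decomposition:
Bags: B1 = {3, 4}  B2 = {1, 4}  B3 = {2, 3}
Tree: B1–B2, B1–B3

Each bag holds 2 vertices, so the decomposition has width 1, which upper-bounds the treewidth. Any graph with an edge has treewidth ≥ 1, and G has the edge 3–4. Hence tw(G) = 1 exactly.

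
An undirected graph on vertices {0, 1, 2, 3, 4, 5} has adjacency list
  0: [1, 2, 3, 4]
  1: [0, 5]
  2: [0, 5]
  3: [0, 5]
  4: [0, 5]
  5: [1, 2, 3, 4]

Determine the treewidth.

2

A width-2 tree decomposition is:
Bags: B1 = {0, 1, 5}  B2 = {0, 3, 5}  B3 = {0, 2, 5}  B4 = {0, 4, 5}
Tree: B1–B2, B2–B3, B3–B4
Every bag has size at most 3, so the width is 3 − 1 = 2 and tw(G) ≤ 2. The edges 1–0–3–5–1 form a cycle, so G is not a tree and its treewidth is at least 2. Combining the bounds, tw(G) = 2.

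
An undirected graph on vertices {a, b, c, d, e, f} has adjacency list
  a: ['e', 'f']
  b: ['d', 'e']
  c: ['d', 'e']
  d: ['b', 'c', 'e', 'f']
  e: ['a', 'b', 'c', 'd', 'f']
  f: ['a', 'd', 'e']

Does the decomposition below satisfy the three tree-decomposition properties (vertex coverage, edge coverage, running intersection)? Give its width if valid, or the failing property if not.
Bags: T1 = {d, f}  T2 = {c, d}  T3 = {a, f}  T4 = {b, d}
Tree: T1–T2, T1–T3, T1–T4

No — vertex e appears in no bag.

A tree decomposition must satisfy three properties: every vertex lies in some bag; for every edge, both endpoints lie together in some bag; and for every vertex, the bags containing it form a connected subtree. Here vertex e appears in no bag, so the decomposition is invalid.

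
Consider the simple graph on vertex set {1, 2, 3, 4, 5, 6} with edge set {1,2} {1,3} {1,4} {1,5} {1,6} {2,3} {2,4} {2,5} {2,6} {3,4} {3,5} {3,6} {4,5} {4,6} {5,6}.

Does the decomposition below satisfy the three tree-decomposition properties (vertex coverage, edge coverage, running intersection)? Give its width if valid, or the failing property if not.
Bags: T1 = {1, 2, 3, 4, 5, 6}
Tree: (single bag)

Vertex coverage: the bags together contain {1, 2, 3, 4, 5, 6}, the full vertex set. Edge coverage: each edge of G has both endpoints in at least one bag. Running intersection: for every vertex, the bags containing it form a connected subtree. All three properties hold, so this is a valid tree decomposition of width max|bag| − 1 = 5, and hence tw(G) ≤ 5.

Yes; width 5.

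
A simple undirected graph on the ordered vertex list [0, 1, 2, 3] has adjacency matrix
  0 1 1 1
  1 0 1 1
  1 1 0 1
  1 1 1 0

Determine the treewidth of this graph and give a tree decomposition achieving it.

With just one bag of size 4, the width is 4 − 1 = 3, so tw(G) ≤ 3. For the lower bound, the 4 vertices {0, 1, 2, 3} are pairwise adjacent, and any tree decomposition puts a clique entirely inside one bag — forcing width ≥ 3. The upper and lower bounds meet at 3, so that is the treewidth.

Treewidth 3.
One optimal decomposition is:
Bags: B1 = {0, 1, 2, 3}
Tree: (single bag)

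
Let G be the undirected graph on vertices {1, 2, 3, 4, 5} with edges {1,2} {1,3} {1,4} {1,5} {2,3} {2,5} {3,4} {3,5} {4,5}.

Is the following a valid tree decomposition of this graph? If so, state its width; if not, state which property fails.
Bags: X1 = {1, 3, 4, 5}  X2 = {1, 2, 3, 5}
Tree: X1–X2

Every vertex of G appears in some bag (union = {1, 2, 3, 4, 5}); every edge is covered by a bag; and for each vertex v the set of bags containing v is connected in the bag tree. The decomposition is therefore valid. The largest bag has 4 vertices, so the width is 3.

Yes; width 3.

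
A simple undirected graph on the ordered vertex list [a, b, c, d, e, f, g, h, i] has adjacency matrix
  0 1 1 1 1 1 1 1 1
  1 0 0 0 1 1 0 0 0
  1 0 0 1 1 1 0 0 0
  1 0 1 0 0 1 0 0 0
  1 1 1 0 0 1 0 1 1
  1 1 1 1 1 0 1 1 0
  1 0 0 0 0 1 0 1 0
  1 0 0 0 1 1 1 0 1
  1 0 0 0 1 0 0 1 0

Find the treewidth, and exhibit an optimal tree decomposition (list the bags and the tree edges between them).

Treewidth 3.
Bags: B1 = {a, f, g, h}  B2 = {a, e, f, h}  B3 = {a, c, e, f}  B4 = {a, c, d, f}  B5 = {a, e, h, i}  B6 = {a, b, e, f}
Tree: B1–B2, B2–B3, B3–B4, B2–B5, B2–B6

Each bag holds 4 vertices, so the decomposition has width 3, which upper-bounds the treewidth. For the lower bound, the 4 vertices {a, c, d, f} are pairwise adjacent, and any tree decomposition puts a clique entirely inside one bag — forcing width ≥ 3. The upper and lower bounds meet at 3, so that is the treewidth.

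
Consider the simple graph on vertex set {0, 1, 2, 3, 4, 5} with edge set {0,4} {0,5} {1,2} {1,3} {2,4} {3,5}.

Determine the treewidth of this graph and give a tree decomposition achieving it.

Treewidth 2.
One such decomposition:
Bags: B1 = {0, 2, 4}  B2 = {0, 1, 2}  B3 = {0, 1, 3}  B4 = {0, 3, 5}
Tree: B1–B2, B2–B3, B3–B4

Every bag has size at most 3, so the width is 3 − 1 = 2 and tw(G) ≤ 2. The edges 0–4–2–1–3–5–0 form a cycle, so G is not a tree and its treewidth is at least 2. The upper and lower bounds meet at 2, so that is the treewidth.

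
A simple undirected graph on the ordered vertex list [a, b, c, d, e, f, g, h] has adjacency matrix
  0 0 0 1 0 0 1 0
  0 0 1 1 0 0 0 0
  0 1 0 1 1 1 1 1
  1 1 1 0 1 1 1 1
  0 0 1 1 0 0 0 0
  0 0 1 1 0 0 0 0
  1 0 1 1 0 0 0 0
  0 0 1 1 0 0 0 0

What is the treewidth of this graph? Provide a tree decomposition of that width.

Treewidth 2.
One such decomposition:
Bags: B1 = {c, d, g}  B2 = {c, d, f}  B3 = {a, d, g}  B4 = {c, d, e}  B5 = {b, c, d}  B6 = {c, d, h}
Tree: B1–B2, B1–B3, B2–B4, B1–B5, B5–B6

The largest bag has 3 vertices, giving width 2; this decomposition certifies tw(G) ≤ 2. On the other hand G contains the 3-clique {c, d, f}. A clique must lie in a single bag of any decomposition, so no decomposition can have width below 2. Combining the bounds, tw(G) = 2.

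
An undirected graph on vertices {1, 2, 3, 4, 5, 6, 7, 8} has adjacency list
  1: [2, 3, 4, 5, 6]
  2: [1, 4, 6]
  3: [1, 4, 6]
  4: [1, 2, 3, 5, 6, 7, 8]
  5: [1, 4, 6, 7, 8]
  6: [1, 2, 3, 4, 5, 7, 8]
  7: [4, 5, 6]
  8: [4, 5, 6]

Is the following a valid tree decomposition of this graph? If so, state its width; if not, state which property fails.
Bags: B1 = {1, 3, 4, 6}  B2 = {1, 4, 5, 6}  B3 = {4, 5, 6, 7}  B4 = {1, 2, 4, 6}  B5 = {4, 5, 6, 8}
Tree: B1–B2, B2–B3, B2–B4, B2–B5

Yes; width 3.

Vertex coverage: the bags together contain {1, 2, 3, 4, 5, 6, 7, 8}, the full vertex set. Edge coverage: each edge of G has both endpoints in at least one bag. Running intersection: for every vertex, the bags containing it form a connected subtree. All three properties hold, so this is a valid tree decomposition of width max|bag| − 1 = 3, and hence tw(G) ≤ 3.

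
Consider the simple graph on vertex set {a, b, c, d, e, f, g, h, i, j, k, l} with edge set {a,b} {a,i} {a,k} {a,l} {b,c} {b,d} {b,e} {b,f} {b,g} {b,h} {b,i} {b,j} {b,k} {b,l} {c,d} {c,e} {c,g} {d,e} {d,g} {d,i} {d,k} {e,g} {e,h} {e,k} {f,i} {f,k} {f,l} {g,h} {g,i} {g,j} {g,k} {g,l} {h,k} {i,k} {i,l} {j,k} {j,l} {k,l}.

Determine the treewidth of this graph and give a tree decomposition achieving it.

Treewidth 4.
One such decomposition:
Bags: B1 = {b, g, i, k, l}  B2 = {b, d, g, i, k}  B3 = {b, d, e, g, k}  B4 = {a, b, i, k, l}  B5 = {b, g, j, k, l}  B6 = {b, e, g, h, k}  B7 = {b, c, d, e, g}  B8 = {b, f, i, k, l}
Tree: B1–B2, B2–B3, B1–B4, B1–B5, B3–B6, B3–B7, B1–B8

Every bag has size at most 5, so the width is 5 − 1 = 4 and tw(G) ≤ 4. For the lower bound, the 5 vertices {b, c, d, e, g} are pairwise adjacent, and any tree decomposition puts a clique entirely inside one bag — forcing width ≥ 4. Combining the bounds, tw(G) = 4.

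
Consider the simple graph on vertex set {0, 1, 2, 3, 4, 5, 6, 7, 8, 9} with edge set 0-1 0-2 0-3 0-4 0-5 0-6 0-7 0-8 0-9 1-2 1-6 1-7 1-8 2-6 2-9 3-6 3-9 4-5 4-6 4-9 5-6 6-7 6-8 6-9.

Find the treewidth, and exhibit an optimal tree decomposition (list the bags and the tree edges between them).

Treewidth 3.
One optimal decomposition is:
Bags: B1 = {0, 1, 2, 6}  B2 = {0, 1, 6, 8}  B3 = {0, 2, 6, 9}  B4 = {0, 4, 6, 9}  B5 = {0, 3, 6, 9}  B6 = {0, 1, 6, 7}  B7 = {0, 4, 5, 6}
Tree: B1–B2, B1–B3, B3–B4, B4–B5, B2–B6, B4–B7

Each bag holds 4 vertices, so the decomposition has width 3, which upper-bounds the treewidth. Conversely, {0, 1, 6, 8} is a clique of size 4, and the vertices of any clique must share a bag in every tree decomposition; so some bag has ≥ 4 vertices and tw(G) ≥ 3. Therefore the treewidth is 3.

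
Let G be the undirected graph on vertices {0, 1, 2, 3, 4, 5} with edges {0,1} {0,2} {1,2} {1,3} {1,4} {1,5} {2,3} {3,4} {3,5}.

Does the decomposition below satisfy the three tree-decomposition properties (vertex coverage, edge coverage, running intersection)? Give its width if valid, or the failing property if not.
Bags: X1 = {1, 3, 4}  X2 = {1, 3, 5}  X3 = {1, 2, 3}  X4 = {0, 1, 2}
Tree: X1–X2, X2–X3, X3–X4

Checking the three conditions: (i) the bags cover all of {0, 1, 2, 3, 4, 5}; (ii) for each edge, some bag contains both endpoints; (iii) the bags containing any fixed vertex form a subtree. All hold, so the decomposition is valid with width 3 − 1 = 2.

Yes; width 2.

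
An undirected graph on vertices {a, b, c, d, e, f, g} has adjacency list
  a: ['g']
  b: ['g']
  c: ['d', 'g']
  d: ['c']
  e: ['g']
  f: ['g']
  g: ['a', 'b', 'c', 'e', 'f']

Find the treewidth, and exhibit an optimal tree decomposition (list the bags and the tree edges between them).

Treewidth 1.
Bags: B1 = {e, g}  B2 = {f, g}  B3 = {c, g}  B4 = {a, g}  B5 = {c, d}  B6 = {b, g}
Tree: B1–B2, B1–B3, B3–B4, B3–B5, B2–B6

The largest bag has 2 vertices, giving width 1; this decomposition certifies tw(G) ≤ 1. G has an edge, so its treewidth is at least 1. Combining the bounds, tw(G) = 1.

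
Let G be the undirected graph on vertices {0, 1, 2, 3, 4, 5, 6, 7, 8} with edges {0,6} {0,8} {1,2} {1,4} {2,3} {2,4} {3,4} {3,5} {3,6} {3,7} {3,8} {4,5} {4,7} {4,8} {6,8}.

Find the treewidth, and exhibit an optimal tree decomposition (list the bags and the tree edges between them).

Treewidth 2.
Bags: B1 = {3, 4, 8}  B2 = {3, 6, 8}  B3 = {3, 4, 7}  B4 = {2, 3, 4}  B5 = {0, 6, 8}  B6 = {3, 4, 5}  B7 = {1, 2, 4}
Tree: B1–B2, B1–B3, B3–B4, B2–B5, B4–B6, B4–B7

Every bag has size at most 3, so the width is 3 − 1 = 2 and tw(G) ≤ 2. Conversely, {0, 6, 8} is a clique of size 3, and the vertices of any clique must share a bag in every tree decomposition; so some bag has ≥ 3 vertices and tw(G) ≥ 2. Combining the bounds, tw(G) = 2.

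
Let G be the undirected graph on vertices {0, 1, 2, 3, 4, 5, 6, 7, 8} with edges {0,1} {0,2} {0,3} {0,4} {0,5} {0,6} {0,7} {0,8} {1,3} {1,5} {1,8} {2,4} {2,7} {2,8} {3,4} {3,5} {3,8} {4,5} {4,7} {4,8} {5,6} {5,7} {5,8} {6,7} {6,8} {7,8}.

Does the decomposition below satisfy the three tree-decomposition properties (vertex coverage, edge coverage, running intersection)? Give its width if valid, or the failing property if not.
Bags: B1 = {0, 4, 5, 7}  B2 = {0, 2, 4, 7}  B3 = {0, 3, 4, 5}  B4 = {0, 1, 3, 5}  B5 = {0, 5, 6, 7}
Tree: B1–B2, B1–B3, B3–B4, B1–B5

No — vertex 8 appears in no bag.

A tree decomposition must satisfy three properties: every vertex lies in some bag; for every edge, both endpoints lie together in some bag; and for every vertex, the bags containing it form a connected subtree. Here vertex 8 appears in no bag, so the decomposition is invalid.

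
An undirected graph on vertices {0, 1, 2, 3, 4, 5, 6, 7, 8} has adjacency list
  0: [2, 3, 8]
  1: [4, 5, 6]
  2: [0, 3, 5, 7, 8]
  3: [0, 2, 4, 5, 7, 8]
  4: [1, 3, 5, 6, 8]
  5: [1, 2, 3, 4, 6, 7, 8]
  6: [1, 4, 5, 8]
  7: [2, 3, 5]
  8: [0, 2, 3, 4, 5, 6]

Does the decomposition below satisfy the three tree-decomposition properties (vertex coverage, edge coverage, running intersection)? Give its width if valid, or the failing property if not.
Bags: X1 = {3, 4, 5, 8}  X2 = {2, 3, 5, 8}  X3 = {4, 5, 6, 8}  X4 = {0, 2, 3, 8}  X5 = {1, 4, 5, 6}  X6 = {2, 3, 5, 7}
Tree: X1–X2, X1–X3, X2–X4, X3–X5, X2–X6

Vertex coverage: the bags together contain {0, 1, 2, 3, 4, 5, 6, 7, 8}, the full vertex set. Edge coverage: each edge of G has both endpoints in at least one bag. Running intersection: for every vertex, the bags containing it form a connected subtree. All three properties hold, so this is a valid tree decomposition of width max|bag| − 1 = 3, and hence tw(G) ≤ 3.

Yes; width 3.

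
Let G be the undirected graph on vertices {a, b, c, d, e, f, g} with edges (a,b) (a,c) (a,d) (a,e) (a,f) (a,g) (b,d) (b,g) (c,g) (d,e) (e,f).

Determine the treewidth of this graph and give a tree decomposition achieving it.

The largest bag has 3 vertices, giving width 2; this decomposition certifies tw(G) ≤ 2. For the lower bound, the 3 vertices {a, d, e} are pairwise adjacent, and any tree decomposition puts a clique entirely inside one bag — forcing width ≥ 2. Hence tw(G) = 2 exactly.

Treewidth 2.
One optimal decomposition is:
Bags: B1 = {a, b, d}  B2 = {a, d, e}  B3 = {a, e, f}  B4 = {a, b, g}  B5 = {a, c, g}
Tree: B1–B2, B2–B3, B1–B4, B4–B5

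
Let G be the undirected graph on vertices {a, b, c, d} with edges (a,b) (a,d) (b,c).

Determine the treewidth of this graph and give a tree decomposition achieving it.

Every bag has size at most 2, so the width is 2 − 1 = 1 and tw(G) ≤ 1. G has an edge, so its treewidth is at least 1. Therefore the treewidth is 1.

Treewidth 1.
One such decomposition:
Bags: B1 = {a, d}  B2 = {a, b}  B3 = {b, c}
Tree: B1–B2, B2–B3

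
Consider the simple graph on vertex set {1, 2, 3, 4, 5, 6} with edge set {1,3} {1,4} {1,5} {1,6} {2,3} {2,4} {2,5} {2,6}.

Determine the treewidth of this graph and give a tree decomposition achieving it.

Every bag has size at most 3, so the width is 3 − 1 = 2 and tw(G) ≤ 2. For the lower bound, G contains the cycle 5–1–6–2–5, so G is not a forest; only forests have treewidth ≤ 1, hence tw(G) ≥ 2. Hence tw(G) = 2 exactly.

Treewidth 2.
One such decomposition:
Bags: B1 = {1, 2, 5}  B2 = {1, 2, 6}  B3 = {1, 2, 3}  B4 = {1, 2, 4}
Tree: B1–B2, B2–B3, B3–B4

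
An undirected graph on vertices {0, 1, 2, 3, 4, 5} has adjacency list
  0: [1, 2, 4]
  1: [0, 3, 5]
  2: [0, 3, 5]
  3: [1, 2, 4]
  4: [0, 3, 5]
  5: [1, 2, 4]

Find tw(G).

3

A width-3 tree decomposition is:
Bags: B1 = {0, 1, 3, 5}  B2 = {0, 2, 3, 5}  B3 = {0, 3, 4, 5}
Tree: B1–B2, B2–B3
Every bag has size at most 4, so the width is 4 − 1 = 3 and tw(G) ≤ 3. For the lower bound: the 4 vertex sets {0,1}, {2,3}, {5}, {4} are disjoint, each induces a connected subgraph, and every pair is joined by at least one edge of G. Contracting each set to a single vertex therefore yields K_{4} as a minor, and since treewidth is minor-monotone, tw(G) ≥ tw(K_{4}) = 3. Therefore the treewidth is 3.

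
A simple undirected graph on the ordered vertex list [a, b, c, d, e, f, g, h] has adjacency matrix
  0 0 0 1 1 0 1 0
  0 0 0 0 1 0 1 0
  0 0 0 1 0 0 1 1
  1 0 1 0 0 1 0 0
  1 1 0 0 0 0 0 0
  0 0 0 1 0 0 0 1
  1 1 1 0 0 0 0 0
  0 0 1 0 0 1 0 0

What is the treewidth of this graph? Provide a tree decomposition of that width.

Treewidth 2.
One optimal decomposition is:
Bags: B1 = {a, b, e}  B2 = {a, b, g}  B3 = {a, d, g}  B4 = {c, d, g}  B5 = {c, d, f}  B6 = {c, f, h}
Tree: B1–B2, B2–B3, B3–B4, B4–B5, B5–B6

Each bag holds 3 vertices, so the decomposition has width 2, which upper-bounds the treewidth. The edges e–b–g–a–e form a cycle, so G is not a tree and its treewidth is at least 2. Therefore the treewidth is 2.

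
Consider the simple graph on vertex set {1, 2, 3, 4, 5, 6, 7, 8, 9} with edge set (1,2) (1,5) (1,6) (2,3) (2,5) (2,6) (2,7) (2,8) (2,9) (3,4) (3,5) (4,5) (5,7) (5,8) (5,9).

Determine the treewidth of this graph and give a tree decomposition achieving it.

The largest bag has 3 vertices, giving width 2; this decomposition certifies tw(G) ≤ 2. On the other hand G contains the 3-clique {1, 2, 5}. A clique must lie in a single bag of any decomposition, so no decomposition can have width below 2. The upper and lower bounds meet at 2, so that is the treewidth.

Treewidth 2.
Bags: B1 = {2, 3, 5}  B2 = {1, 2, 5}  B3 = {1, 2, 6}  B4 = {2, 5, 7}  B5 = {3, 4, 5}  B6 = {2, 5, 8}  B7 = {2, 5, 9}
Tree: B1–B2, B2–B3, B1–B4, B1–B5, B4–B6, B1–B7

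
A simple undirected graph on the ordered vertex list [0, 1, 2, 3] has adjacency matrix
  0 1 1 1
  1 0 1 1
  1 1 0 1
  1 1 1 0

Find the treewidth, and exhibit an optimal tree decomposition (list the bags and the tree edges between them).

Treewidth 3.
One such decomposition:
Bags: B1 = {0, 1, 2, 3}
Tree: (single bag)

With just one bag of size 4, the width is 4 − 1 = 3, so tw(G) ≤ 3. For the lower bound, the 4 vertices {0, 1, 2, 3} are pairwise adjacent, and any tree decomposition puts a clique entirely inside one bag — forcing width ≥ 3. Therefore the treewidth is 3.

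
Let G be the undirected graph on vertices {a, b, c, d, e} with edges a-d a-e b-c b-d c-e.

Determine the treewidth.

2

A width-2 tree decomposition is:
Bags: B1 = {a, c, e}  B2 = {a, c, d}  B3 = {b, c, d}
Tree: B1–B2, B2–B3
Every bag has size at most 3, so the width is 3 − 1 = 2 and tw(G) ≤ 2. The edges c–e–a–d–b–c form a cycle, so G is not a tree and its treewidth is at least 2. Hence tw(G) = 2 exactly.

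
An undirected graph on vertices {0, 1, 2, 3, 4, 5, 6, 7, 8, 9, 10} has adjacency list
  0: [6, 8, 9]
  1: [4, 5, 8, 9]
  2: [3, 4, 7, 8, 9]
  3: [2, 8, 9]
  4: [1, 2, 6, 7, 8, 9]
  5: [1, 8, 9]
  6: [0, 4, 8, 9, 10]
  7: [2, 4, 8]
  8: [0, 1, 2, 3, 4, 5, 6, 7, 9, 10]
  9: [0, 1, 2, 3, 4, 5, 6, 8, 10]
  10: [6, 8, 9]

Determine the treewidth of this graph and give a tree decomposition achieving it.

Each bag holds 4 vertices, so the decomposition has width 3, which upper-bounds the treewidth. On the other hand G contains the 4-clique {0, 6, 8, 9}. A clique must lie in a single bag of any decomposition, so no decomposition can have width below 3. Therefore the treewidth is 3.

Treewidth 3.
One optimal decomposition is:
Bags: B1 = {1, 4, 8, 9}  B2 = {2, 4, 8, 9}  B3 = {2, 3, 8, 9}  B4 = {1, 5, 8, 9}  B5 = {4, 6, 8, 9}  B6 = {0, 6, 8, 9}  B7 = {6, 8, 9, 10}  B8 = {2, 4, 7, 8}
Tree: B1–B2, B2–B3, B1–B4, B1–B5, B5–B6, B6–B7, B2–B8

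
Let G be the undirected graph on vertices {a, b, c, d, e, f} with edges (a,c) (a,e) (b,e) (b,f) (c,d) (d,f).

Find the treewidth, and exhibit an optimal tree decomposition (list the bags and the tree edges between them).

The largest bag has 3 vertices, giving width 2; this decomposition certifies tw(G) ≤ 2. The edges c–d–f–b–e–a–c form a cycle, so G is not a tree and its treewidth is at least 2. The upper and lower bounds meet at 2, so that is the treewidth.

Treewidth 2.
One optimal decomposition is:
Bags: B1 = {c, d, f}  B2 = {b, c, f}  B3 = {b, c, e}  B4 = {a, c, e}
Tree: B1–B2, B2–B3, B3–B4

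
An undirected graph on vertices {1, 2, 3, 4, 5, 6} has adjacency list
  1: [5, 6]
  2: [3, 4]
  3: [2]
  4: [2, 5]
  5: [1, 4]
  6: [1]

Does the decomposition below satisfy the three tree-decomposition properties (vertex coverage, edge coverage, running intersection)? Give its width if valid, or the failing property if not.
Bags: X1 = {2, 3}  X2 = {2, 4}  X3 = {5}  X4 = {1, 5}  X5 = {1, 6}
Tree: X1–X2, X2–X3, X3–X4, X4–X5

A tree decomposition must satisfy three properties: every vertex lies in some bag; for every edge, both endpoints lie together in some bag; and for every vertex, the bags containing it form a connected subtree. Here edge (4,5) lies in no bag, so the decomposition is invalid.

No — edge (4,5) lies in no bag.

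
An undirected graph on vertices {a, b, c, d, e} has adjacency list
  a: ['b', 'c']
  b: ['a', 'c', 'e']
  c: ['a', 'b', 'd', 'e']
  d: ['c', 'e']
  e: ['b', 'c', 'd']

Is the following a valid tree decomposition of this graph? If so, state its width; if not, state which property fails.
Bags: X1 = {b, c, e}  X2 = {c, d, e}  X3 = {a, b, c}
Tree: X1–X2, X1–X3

Vertex coverage: the bags together contain {a, b, c, d, e}, the full vertex set. Edge coverage: each edge of G has both endpoints in at least one bag. Running intersection: for every vertex, the bags containing it form a connected subtree. All three properties hold, so this is a valid tree decomposition of width max|bag| − 1 = 2, and hence tw(G) ≤ 2.

Yes; width 2.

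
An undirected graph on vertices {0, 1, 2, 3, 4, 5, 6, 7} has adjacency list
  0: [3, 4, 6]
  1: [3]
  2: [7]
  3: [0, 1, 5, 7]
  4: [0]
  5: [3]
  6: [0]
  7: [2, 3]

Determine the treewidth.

1

A width-1 tree decomposition is:
Bags: B1 = {0, 3}  B2 = {1, 3}  B3 = {0, 6}  B4 = {3, 5}  B5 = {3, 7}  B6 = {0, 4}  B7 = {2, 7}
Tree: B1–B2, B1–B3, B1–B4, B1–B5, B3–B6, B5–B7
Every bag has size at most 2, so the width is 2 − 1 = 1 and tw(G) ≤ 1. Any graph with an edge has treewidth ≥ 1, and G has the edge 0–3. The upper and lower bounds meet at 1, so that is the treewidth.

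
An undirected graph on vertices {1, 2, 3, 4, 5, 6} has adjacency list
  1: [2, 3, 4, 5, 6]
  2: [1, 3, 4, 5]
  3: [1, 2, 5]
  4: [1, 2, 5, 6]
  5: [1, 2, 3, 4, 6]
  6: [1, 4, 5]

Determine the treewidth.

3

A width-3 tree decomposition is:
Bags: B1 = {1, 4, 5, 6}  B2 = {1, 2, 4, 5}  B3 = {1, 2, 3, 5}
Tree: B1–B2, B2–B3
Every bag has size at most 4, so the width is 4 − 1 = 3 and tw(G) ≤ 3. Conversely, {1, 2, 3, 5} is a clique of size 4, and the vertices of any clique must share a bag in every tree decomposition; so some bag has ≥ 4 vertices and tw(G) ≥ 3. The upper and lower bounds meet at 3, so that is the treewidth.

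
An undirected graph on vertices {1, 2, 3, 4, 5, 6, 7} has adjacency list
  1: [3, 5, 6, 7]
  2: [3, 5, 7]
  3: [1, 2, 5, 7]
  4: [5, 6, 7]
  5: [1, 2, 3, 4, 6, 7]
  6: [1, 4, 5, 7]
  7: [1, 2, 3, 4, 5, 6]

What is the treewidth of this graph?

3

A width-3 tree decomposition is:
Bags: B1 = {1, 3, 5, 7}  B2 = {1, 5, 6, 7}  B3 = {2, 3, 5, 7}  B4 = {4, 5, 6, 7}
Tree: B1–B2, B1–B3, B2–B4
Every bag has size at most 4, so the width is 4 − 1 = 3 and tw(G) ≤ 3. Conversely, {1, 3, 5, 7} is a clique of size 4, and the vertices of any clique must share a bag in every tree decomposition; so some bag has ≥ 4 vertices and tw(G) ≥ 3. Combining the bounds, tw(G) = 3.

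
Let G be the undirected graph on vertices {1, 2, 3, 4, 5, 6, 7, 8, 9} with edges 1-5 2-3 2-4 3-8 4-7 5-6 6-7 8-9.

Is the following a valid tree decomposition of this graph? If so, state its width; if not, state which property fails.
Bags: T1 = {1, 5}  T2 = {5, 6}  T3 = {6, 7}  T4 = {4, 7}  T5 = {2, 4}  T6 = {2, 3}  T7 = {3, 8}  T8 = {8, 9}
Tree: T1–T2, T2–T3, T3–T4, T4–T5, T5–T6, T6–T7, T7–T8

Vertex coverage: the bags together contain {1, 2, 3, 4, 5, 6, 7, 8, 9}, the full vertex set. Edge coverage: each edge of G has both endpoints in at least one bag. Running intersection: for every vertex, the bags containing it form a connected subtree. All three properties hold, so this is a valid tree decomposition of width max|bag| − 1 = 1, and hence tw(G) ≤ 1.

Yes; width 1.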